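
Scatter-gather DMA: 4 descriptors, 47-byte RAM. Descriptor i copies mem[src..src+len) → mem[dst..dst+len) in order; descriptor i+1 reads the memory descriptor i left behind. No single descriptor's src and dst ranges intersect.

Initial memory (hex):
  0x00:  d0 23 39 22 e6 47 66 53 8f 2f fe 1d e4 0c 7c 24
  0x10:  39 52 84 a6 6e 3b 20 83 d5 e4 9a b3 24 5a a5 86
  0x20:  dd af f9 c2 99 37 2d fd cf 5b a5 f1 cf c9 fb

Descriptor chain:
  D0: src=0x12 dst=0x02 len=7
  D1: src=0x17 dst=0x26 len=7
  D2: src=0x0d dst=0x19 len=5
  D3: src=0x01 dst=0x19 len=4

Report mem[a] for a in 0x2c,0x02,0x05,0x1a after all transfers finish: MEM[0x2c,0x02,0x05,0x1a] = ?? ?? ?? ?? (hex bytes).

MEM[0x2c,0x02,0x05,0x1a] = 5a 84 3b 84

D0: mem[0x02..0x08] <- [84 a6 6e 3b 20 83 d5]
D1: mem[0x26..0x2c] <- [83 d5 e4 9a b3 24 5a]
D2: mem[0x19..0x1d] <- [0c 7c 24 39 52]
D3: mem[0x19..0x1c] <- [23 84 a6 6e]
query mem[0x2c]=0x5a, mem[0x02]=0x84, mem[0x05]=0x3b, mem[0x1a]=0x84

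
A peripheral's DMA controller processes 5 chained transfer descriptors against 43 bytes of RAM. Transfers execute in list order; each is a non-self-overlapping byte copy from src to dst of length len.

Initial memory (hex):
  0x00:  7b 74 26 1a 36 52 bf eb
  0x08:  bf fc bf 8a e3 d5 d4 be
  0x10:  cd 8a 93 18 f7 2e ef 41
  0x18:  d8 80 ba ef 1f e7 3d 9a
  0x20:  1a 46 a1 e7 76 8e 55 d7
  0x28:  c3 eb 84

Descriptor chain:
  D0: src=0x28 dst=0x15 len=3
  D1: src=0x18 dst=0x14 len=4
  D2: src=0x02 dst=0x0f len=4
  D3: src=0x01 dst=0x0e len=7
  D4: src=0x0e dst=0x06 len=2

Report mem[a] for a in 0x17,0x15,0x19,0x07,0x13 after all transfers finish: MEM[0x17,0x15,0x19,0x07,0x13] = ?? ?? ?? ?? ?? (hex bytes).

D0: mem[0x15..0x17] <- [c3 eb 84]
D1: mem[0x14..0x17] <- [d8 80 ba ef]
D2: mem[0x0f..0x12] <- [26 1a 36 52]
D3: mem[0x0e..0x14] <- [74 26 1a 36 52 bf eb]
D4: mem[0x06..0x07] <- [74 26]
query mem[0x17]=0xef, mem[0x15]=0x80, mem[0x19]=0x80, mem[0x07]=0x26, mem[0x13]=0xbf

MEM[0x17,0x15,0x19,0x07,0x13] = ef 80 80 26 bf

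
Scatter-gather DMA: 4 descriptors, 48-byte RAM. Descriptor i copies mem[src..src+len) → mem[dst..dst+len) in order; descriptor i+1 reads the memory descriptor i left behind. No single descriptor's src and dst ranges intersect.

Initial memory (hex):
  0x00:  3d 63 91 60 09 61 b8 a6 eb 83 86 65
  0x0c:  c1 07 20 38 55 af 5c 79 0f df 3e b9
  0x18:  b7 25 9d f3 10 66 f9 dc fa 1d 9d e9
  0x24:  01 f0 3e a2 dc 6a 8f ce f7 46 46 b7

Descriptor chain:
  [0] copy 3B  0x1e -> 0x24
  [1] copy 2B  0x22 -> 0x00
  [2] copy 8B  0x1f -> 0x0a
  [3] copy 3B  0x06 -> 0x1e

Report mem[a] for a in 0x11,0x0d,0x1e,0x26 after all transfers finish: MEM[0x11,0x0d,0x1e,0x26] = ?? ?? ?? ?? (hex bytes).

MEM[0x11,0x0d,0x1e,0x26] = fa 9d b8 fa

#0 dst[0x24+3] := {0xf9,0xdc,0xfa}
#1 dst[0x00+2] := {0x9d,0xe9}
#2 dst[0x0a+8] := {0xdc,0xfa,0x1d,0x9d,0xe9,0xf9,0xdc,0xfa}
#3 dst[0x1e+3] := {0xb8,0xa6,0xeb}
query mem[0x11]=0xfa, mem[0x0d]=0x9d, mem[0x1e]=0xb8, mem[0x26]=0xfa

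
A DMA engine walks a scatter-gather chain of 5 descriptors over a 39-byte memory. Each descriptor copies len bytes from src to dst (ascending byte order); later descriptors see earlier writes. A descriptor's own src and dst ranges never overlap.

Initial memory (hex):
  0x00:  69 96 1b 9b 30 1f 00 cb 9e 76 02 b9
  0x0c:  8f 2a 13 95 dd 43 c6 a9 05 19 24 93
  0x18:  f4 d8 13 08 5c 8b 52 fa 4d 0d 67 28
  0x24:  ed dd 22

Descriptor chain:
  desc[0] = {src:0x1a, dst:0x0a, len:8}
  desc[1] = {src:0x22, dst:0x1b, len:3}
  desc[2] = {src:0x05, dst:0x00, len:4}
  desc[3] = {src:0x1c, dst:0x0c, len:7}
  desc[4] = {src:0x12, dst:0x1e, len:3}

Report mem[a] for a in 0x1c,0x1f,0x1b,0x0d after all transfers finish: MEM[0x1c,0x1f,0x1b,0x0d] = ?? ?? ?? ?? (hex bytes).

  after D0: wrote 8B at 0x0a = 13085c8b52fa4d0d
  after D1: wrote 3B at 0x1b = 6728ed
  after D2: wrote 4B at 0x00 = 1f00cb9e
  after D3: wrote 7B at 0x0c = 28ed52fa4d0d67
  after D4: wrote 3B at 0x1e = 67a905
query mem[0x1c]=0x28, mem[0x1f]=0xa9, mem[0x1b]=0x67, mem[0x0d]=0xed

MEM[0x1c,0x1f,0x1b,0x0d] = 28 a9 67 ed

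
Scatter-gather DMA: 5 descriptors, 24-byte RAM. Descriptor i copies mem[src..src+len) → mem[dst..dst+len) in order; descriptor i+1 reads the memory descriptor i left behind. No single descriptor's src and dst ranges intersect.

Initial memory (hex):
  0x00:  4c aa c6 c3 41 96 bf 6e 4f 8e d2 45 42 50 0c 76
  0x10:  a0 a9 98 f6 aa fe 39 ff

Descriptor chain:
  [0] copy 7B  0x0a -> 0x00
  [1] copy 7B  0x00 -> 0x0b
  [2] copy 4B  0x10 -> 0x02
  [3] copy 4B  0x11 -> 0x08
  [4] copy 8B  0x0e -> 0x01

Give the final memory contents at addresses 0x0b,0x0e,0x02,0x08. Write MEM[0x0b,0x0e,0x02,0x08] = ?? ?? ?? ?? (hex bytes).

  after D0: wrote 7B at 0x00 = d24542500c76a0
  after D1: wrote 7B at 0x0b = d24542500c76a0
  after D2: wrote 4B at 0x02 = 76a098f6
  after D3: wrote 4B at 0x08 = a098f6aa
  after D4: wrote 8B at 0x01 = 500c76a098f6aafe
query mem[0x0b]=0xaa, mem[0x0e]=0x50, mem[0x02]=0x0c, mem[0x08]=0xfe

MEM[0x0b,0x0e,0x02,0x08] = aa 50 0c fe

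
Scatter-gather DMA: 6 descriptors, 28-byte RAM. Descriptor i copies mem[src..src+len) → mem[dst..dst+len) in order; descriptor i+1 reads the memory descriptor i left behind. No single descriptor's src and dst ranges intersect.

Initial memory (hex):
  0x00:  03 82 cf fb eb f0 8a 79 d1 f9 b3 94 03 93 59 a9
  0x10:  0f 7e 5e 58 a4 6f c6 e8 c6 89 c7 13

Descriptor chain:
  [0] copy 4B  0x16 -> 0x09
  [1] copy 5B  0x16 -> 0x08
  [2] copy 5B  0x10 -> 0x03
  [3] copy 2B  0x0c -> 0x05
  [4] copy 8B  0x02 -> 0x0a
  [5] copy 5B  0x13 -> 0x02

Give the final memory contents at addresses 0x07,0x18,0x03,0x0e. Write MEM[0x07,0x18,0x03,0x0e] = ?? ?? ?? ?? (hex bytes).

  after D0: wrote 4B at 0x09 = c6e8c689
  after D1: wrote 5B at 0x08 = c6e8c689c7
  after D2: wrote 5B at 0x03 = 0f7e5e58a4
  after D3: wrote 2B at 0x05 = c793
  after D4: wrote 8B at 0x0a = cf0f7ec793a4c6e8
  after D5: wrote 5B at 0x02 = 58a46fc6e8
query mem[0x07]=0xa4, mem[0x18]=0xc6, mem[0x03]=0xa4, mem[0x0e]=0x93

MEM[0x07,0x18,0x03,0x0e] = a4 c6 a4 93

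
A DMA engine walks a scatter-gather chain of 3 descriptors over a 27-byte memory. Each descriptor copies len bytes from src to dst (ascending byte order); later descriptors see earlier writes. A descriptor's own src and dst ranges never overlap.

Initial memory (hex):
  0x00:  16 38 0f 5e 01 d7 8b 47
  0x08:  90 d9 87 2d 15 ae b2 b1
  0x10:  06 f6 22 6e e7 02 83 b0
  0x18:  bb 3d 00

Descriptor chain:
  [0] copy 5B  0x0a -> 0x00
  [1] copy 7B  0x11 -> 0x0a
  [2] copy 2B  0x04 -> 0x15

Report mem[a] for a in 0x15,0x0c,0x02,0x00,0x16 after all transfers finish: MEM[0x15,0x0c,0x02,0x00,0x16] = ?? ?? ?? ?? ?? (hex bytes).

  after D0: wrote 5B at 0x00 = 872d15aeb2
  after D1: wrote 7B at 0x0a = f6226ee70283b0
  after D2: wrote 2B at 0x15 = b2d7
query mem[0x15]=0xb2, mem[0x0c]=0x6e, mem[0x02]=0x15, mem[0x00]=0x87, mem[0x16]=0xd7

MEM[0x15,0x0c,0x02,0x00,0x16] = b2 6e 15 87 d7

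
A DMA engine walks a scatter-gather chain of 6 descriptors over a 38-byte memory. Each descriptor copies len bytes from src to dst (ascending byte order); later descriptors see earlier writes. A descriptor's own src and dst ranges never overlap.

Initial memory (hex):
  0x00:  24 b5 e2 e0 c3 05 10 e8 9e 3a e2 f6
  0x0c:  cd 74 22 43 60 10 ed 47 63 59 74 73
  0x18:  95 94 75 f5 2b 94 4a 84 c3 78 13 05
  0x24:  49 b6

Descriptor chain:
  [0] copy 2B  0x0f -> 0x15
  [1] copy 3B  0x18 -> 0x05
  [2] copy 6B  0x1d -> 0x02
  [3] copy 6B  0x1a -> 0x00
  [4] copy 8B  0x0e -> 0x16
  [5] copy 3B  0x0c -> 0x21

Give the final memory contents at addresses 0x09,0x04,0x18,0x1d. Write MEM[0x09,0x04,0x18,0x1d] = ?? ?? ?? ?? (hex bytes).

  after D0: wrote 2B at 0x15 = 4360
  after D1: wrote 3B at 0x05 = 959475
  after D2: wrote 6B at 0x02 = 944a84c37813
  after D3: wrote 6B at 0x00 = 75f52b944a84
  after D4: wrote 8B at 0x16 = 22436010ed476343
  after D5: wrote 3B at 0x21 = cd7422
query mem[0x09]=0x3a, mem[0x04]=0x4a, mem[0x18]=0x60, mem[0x1d]=0x43

MEM[0x09,0x04,0x18,0x1d] = 3a 4a 60 43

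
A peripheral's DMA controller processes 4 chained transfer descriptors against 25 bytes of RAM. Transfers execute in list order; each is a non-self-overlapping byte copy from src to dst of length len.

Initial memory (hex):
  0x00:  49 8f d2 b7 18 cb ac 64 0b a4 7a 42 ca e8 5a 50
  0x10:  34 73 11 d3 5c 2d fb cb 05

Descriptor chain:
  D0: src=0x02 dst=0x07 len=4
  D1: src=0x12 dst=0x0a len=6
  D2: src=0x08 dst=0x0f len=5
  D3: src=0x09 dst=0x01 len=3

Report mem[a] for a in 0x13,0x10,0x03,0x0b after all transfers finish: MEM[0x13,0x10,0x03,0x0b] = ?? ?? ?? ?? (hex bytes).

[0] 0x02->0x07 len=4 : d2 b7 18 cb
[1] 0x12->0x0a len=6 : 11 d3 5c 2d fb cb
[2] 0x08->0x0f len=5 : b7 18 11 d3 5c
[3] 0x09->0x01 len=3 : 18 11 d3
query mem[0x13]=0x5c, mem[0x10]=0x18, mem[0x03]=0xd3, mem[0x0b]=0xd3

MEM[0x13,0x10,0x03,0x0b] = 5c 18 d3 d3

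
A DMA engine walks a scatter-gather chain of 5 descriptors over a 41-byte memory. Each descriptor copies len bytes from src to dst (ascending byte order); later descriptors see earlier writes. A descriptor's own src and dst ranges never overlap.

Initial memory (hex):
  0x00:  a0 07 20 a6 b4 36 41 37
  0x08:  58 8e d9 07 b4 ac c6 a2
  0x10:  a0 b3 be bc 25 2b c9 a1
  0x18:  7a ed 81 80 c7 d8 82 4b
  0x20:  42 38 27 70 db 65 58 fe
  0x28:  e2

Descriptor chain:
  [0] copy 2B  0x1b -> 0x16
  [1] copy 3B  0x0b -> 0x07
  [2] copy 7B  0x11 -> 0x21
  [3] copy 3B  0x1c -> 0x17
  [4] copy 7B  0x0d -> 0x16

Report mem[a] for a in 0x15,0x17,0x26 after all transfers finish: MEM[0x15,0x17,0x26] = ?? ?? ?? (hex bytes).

MEM[0x15,0x17,0x26] = 2b c6 80

[0] 0x1b->0x16 len=2 : 80 c7
[1] 0x0b->0x07 len=3 : 07 b4 ac
[2] 0x11->0x21 len=7 : b3 be bc 25 2b 80 c7
[3] 0x1c->0x17 len=3 : c7 d8 82
[4] 0x0d->0x16 len=7 : ac c6 a2 a0 b3 be bc
query mem[0x15]=0x2b, mem[0x17]=0xc6, mem[0x26]=0x80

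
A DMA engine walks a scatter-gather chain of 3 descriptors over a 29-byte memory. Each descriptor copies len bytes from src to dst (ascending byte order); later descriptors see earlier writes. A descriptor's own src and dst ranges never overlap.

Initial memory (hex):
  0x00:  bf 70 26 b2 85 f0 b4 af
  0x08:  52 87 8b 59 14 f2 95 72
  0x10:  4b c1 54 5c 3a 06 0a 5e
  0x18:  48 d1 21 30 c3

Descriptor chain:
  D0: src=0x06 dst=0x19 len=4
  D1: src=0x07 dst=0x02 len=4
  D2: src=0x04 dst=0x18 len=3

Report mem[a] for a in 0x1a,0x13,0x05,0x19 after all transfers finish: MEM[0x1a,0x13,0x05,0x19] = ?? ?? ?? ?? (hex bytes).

#0 dst[0x19+4] := {0xb4,0xaf,0x52,0x87}
#1 dst[0x02+4] := {0xaf,0x52,0x87,0x8b}
#2 dst[0x18+3] := {0x87,0x8b,0xb4}
query mem[0x1a]=0xb4, mem[0x13]=0x5c, mem[0x05]=0x8b, mem[0x19]=0x8b

MEM[0x1a,0x13,0x05,0x19] = b4 5c 8b 8b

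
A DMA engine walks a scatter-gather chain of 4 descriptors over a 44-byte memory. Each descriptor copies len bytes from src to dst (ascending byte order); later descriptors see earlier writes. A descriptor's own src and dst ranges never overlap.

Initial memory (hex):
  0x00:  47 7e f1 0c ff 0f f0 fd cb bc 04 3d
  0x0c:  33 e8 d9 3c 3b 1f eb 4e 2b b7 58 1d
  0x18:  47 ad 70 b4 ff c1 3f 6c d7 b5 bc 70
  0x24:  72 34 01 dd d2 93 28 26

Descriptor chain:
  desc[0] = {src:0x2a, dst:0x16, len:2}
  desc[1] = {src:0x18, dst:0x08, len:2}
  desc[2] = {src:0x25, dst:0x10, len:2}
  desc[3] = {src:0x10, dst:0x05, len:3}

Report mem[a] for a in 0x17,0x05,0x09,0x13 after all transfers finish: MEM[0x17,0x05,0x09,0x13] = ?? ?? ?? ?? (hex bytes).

  after D0: wrote 2B at 0x16 = 2826
  after D1: wrote 2B at 0x08 = 47ad
  after D2: wrote 2B at 0x10 = 3401
  after D3: wrote 3B at 0x05 = 3401eb
query mem[0x17]=0x26, mem[0x05]=0x34, mem[0x09]=0xad, mem[0x13]=0x4e

MEM[0x17,0x05,0x09,0x13] = 26 34 ad 4e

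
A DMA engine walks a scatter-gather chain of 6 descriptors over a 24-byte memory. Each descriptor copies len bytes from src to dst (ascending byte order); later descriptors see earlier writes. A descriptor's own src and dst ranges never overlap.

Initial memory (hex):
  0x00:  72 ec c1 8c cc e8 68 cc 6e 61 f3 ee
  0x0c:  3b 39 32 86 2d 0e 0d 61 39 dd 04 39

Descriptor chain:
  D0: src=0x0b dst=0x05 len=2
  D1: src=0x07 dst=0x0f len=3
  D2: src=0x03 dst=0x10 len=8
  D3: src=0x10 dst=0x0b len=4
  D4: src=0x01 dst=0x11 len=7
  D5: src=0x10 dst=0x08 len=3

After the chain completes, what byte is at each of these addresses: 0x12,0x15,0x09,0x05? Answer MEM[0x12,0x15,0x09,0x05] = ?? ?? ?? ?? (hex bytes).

  after D0: wrote 2B at 0x05 = ee3b
  after D1: wrote 3B at 0x0f = cc6e61
  after D2: wrote 8B at 0x10 = 8cccee3bcc6e61f3
  after D3: wrote 4B at 0x0b = 8cccee3b
  after D4: wrote 7B at 0x11 = ecc18cccee3bcc
  after D5: wrote 3B at 0x08 = 8cecc1
query mem[0x12]=0xc1, mem[0x15]=0xee, mem[0x09]=0xec, mem[0x05]=0xee

MEM[0x12,0x15,0x09,0x05] = c1 ee ec ee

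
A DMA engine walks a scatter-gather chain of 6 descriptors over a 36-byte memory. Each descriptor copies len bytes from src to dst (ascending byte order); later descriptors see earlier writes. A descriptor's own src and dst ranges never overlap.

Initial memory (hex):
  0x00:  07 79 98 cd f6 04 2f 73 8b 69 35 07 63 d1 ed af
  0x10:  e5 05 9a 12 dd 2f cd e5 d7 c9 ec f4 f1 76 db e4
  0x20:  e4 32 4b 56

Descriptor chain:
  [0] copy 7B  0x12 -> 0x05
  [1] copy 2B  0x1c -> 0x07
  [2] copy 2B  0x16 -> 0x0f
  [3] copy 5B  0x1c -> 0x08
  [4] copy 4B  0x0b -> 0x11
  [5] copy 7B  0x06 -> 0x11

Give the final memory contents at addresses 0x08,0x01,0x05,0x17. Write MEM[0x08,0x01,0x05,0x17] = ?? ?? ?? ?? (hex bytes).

MEM[0x08,0x01,0x05,0x17] = f1 79 9a e4

  after D0: wrote 7B at 0x05 = 9a12dd2fcde5d7
  after D1: wrote 2B at 0x07 = f176
  after D2: wrote 2B at 0x0f = cde5
  after D3: wrote 5B at 0x08 = f176dbe4e4
  after D4: wrote 4B at 0x11 = e4e4d1ed
  after D5: wrote 7B at 0x11 = 12f1f176dbe4e4
query mem[0x08]=0xf1, mem[0x01]=0x79, mem[0x05]=0x9a, mem[0x17]=0xe4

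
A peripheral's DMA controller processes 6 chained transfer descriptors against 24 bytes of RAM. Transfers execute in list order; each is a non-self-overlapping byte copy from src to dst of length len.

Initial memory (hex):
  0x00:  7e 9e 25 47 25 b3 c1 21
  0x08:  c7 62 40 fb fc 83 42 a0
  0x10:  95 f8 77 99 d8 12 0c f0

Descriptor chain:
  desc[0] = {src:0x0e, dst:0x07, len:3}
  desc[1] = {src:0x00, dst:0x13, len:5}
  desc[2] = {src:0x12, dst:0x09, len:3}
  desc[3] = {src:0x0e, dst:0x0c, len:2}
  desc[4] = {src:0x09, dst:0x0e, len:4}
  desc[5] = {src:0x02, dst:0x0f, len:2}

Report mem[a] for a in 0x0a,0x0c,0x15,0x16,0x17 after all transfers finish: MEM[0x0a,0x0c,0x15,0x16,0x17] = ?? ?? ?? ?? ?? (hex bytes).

MEM[0x0a,0x0c,0x15,0x16,0x17] = 7e 42 25 47 25

  after D0: wrote 3B at 0x07 = 42a095
  after D1: wrote 5B at 0x13 = 7e9e254725
  after D2: wrote 3B at 0x09 = 777e9e
  after D3: wrote 2B at 0x0c = 42a0
  after D4: wrote 4B at 0x0e = 777e9e42
  after D5: wrote 2B at 0x0f = 2547
query mem[0x0a]=0x7e, mem[0x0c]=0x42, mem[0x15]=0x25, mem[0x16]=0x47, mem[0x17]=0x25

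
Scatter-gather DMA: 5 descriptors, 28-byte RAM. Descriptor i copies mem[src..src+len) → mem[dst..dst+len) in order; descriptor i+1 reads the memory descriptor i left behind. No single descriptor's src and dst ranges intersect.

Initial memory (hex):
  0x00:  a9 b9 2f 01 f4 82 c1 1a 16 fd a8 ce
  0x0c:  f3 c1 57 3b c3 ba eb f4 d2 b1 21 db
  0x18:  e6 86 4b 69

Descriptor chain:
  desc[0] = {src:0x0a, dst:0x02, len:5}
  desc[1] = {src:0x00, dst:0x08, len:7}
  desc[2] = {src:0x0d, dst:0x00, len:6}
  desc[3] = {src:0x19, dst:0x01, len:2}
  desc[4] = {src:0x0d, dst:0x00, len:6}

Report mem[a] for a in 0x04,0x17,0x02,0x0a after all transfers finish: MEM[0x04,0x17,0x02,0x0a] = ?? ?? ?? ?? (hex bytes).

MEM[0x04,0x17,0x02,0x0a] = ba db 3b a8

D0: mem[0x02..0x06] <- [a8 ce f3 c1 57]
D1: mem[0x08..0x0e] <- [a9 b9 a8 ce f3 c1 57]
D2: mem[0x00..0x05] <- [c1 57 3b c3 ba eb]
D3: mem[0x01..0x02] <- [86 4b]
D4: mem[0x00..0x05] <- [c1 57 3b c3 ba eb]
query mem[0x04]=0xba, mem[0x17]=0xdb, mem[0x02]=0x3b, mem[0x0a]=0xa8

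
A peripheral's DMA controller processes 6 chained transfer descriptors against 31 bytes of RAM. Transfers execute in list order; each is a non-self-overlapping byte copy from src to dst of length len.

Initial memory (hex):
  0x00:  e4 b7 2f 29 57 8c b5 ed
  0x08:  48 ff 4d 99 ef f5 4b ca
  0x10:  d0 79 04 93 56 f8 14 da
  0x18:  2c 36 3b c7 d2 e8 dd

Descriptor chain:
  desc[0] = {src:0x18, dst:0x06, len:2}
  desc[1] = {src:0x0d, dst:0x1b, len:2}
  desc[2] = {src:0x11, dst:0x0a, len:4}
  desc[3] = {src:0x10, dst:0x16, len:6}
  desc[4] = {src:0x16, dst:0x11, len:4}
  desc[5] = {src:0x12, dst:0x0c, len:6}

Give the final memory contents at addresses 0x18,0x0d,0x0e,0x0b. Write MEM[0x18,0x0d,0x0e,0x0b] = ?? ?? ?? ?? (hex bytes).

MEM[0x18,0x0d,0x0e,0x0b] = 04 04 93 04

D0: mem[0x06..0x07] <- [2c 36]
D1: mem[0x1b..0x1c] <- [f5 4b]
D2: mem[0x0a..0x0d] <- [79 04 93 56]
D3: mem[0x16..0x1b] <- [d0 79 04 93 56 f8]
D4: mem[0x11..0x14] <- [d0 79 04 93]
D5: mem[0x0c..0x11] <- [79 04 93 f8 d0 79]
query mem[0x18]=0x04, mem[0x0d]=0x04, mem[0x0e]=0x93, mem[0x0b]=0x04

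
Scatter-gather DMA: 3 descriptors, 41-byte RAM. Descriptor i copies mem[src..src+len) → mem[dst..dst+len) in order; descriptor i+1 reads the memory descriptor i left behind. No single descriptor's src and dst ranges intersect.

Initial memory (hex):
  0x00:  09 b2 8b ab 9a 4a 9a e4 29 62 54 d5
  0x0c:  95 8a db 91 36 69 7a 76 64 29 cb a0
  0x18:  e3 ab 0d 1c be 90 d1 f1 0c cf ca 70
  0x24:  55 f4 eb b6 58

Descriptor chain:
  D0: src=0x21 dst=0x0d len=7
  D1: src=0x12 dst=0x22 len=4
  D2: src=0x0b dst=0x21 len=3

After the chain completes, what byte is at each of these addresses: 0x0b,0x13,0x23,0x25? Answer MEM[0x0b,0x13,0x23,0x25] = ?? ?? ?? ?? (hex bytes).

MEM[0x0b,0x13,0x23,0x25] = d5 b6 cf 29

[0] 0x21->0x0d len=7 : cf ca 70 55 f4 eb b6
[1] 0x12->0x22 len=4 : eb b6 64 29
[2] 0x0b->0x21 len=3 : d5 95 cf
query mem[0x0b]=0xd5, mem[0x13]=0xb6, mem[0x23]=0xcf, mem[0x25]=0x29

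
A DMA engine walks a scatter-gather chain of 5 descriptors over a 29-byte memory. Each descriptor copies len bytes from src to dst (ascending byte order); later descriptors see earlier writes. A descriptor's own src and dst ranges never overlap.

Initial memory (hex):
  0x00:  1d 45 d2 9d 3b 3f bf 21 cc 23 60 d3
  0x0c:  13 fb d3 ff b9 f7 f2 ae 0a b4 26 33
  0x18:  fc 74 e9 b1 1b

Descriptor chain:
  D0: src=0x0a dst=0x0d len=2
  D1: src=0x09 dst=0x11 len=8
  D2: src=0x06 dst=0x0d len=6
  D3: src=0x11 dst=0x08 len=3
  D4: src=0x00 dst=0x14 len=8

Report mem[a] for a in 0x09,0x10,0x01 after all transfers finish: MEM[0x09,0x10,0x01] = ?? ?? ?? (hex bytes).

[0] 0x0a->0x0d len=2 : 60 d3
[1] 0x09->0x11 len=8 : 23 60 d3 13 60 d3 ff b9
[2] 0x06->0x0d len=6 : bf 21 cc 23 60 d3
[3] 0x11->0x08 len=3 : 60 d3 d3
[4] 0x00->0x14 len=8 : 1d 45 d2 9d 3b 3f bf 21
query mem[0x09]=0xd3, mem[0x10]=0x23, mem[0x01]=0x45

MEM[0x09,0x10,0x01] = d3 23 45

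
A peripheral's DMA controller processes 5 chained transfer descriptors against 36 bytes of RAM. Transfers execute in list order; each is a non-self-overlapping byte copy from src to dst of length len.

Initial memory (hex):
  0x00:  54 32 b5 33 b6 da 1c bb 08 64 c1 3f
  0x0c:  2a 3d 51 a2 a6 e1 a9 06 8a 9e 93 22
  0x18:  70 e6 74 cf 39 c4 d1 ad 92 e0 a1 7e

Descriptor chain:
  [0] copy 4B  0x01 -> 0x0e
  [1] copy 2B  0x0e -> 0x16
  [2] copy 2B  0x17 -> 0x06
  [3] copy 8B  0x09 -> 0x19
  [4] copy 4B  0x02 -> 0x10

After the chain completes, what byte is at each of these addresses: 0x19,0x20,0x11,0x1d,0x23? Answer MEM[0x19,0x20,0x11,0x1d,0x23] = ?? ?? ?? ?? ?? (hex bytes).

#0 dst[0x0e+4] := {0x32,0xb5,0x33,0xb6}
#1 dst[0x16+2] := {0x32,0xb5}
#2 dst[0x06+2] := {0xb5,0x70}
#3 dst[0x19+8] := {0x64,0xc1,0x3f,0x2a,0x3d,0x32,0xb5,0x33}
#4 dst[0x10+4] := {0xb5,0x33,0xb6,0xda}
query mem[0x19]=0x64, mem[0x20]=0x33, mem[0x11]=0x33, mem[0x1d]=0x3d, mem[0x23]=0x7e

MEM[0x19,0x20,0x11,0x1d,0x23] = 64 33 33 3d 7e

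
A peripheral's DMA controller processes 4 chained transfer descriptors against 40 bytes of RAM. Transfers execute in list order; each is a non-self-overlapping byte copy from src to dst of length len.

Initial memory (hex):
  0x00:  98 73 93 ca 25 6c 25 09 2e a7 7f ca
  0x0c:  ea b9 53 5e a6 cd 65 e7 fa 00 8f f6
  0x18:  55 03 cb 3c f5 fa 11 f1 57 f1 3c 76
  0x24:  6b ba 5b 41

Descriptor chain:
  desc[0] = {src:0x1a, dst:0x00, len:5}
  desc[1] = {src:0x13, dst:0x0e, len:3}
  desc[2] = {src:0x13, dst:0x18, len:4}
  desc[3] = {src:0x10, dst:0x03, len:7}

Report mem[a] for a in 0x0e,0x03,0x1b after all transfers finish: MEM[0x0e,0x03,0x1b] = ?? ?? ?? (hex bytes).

MEM[0x0e,0x03,0x1b] = e7 00 8f

  after D0: wrote 5B at 0x00 = cb3cf5fa11
  after D1: wrote 3B at 0x0e = e7fa00
  after D2: wrote 4B at 0x18 = e7fa008f
  after D3: wrote 7B at 0x03 = 00cd65e7fa008f
query mem[0x0e]=0xe7, mem[0x03]=0x00, mem[0x1b]=0x8f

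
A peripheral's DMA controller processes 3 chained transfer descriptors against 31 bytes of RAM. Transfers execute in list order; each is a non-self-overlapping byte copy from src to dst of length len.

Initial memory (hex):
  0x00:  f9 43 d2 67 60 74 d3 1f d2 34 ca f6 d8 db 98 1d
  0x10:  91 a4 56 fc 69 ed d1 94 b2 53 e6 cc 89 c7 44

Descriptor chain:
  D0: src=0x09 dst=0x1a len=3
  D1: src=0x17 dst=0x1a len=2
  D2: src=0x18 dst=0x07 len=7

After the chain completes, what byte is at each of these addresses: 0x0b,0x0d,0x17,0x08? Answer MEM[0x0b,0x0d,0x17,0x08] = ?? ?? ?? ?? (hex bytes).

  after D0: wrote 3B at 0x1a = 34caf6
  after D1: wrote 2B at 0x1a = 94b2
  after D2: wrote 7B at 0x07 = b25394b2f6c744
query mem[0x0b]=0xf6, mem[0x0d]=0x44, mem[0x17]=0x94, mem[0x08]=0x53

MEM[0x0b,0x0d,0x17,0x08] = f6 44 94 53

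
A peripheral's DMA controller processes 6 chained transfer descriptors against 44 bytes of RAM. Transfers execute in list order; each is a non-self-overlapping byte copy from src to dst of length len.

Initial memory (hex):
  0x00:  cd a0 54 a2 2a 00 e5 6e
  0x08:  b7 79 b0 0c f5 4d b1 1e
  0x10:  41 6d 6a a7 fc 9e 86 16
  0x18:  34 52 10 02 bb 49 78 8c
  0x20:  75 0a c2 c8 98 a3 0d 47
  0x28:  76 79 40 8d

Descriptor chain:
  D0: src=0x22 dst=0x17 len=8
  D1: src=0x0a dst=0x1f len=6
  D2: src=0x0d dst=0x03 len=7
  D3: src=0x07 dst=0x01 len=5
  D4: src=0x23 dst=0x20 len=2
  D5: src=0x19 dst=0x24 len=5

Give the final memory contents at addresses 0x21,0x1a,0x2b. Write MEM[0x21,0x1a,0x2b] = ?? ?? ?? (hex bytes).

MEM[0x21,0x1a,0x2b] = 1e a3 8d

[0] 0x22->0x17 len=8 : c2 c8 98 a3 0d 47 76 79
[1] 0x0a->0x1f len=6 : b0 0c f5 4d b1 1e
[2] 0x0d->0x03 len=7 : 4d b1 1e 41 6d 6a a7
[3] 0x07->0x01 len=5 : 6d 6a a7 b0 0c
[4] 0x23->0x20 len=2 : b1 1e
[5] 0x19->0x24 len=5 : 98 a3 0d 47 76
query mem[0x21]=0x1e, mem[0x1a]=0xa3, mem[0x2b]=0x8d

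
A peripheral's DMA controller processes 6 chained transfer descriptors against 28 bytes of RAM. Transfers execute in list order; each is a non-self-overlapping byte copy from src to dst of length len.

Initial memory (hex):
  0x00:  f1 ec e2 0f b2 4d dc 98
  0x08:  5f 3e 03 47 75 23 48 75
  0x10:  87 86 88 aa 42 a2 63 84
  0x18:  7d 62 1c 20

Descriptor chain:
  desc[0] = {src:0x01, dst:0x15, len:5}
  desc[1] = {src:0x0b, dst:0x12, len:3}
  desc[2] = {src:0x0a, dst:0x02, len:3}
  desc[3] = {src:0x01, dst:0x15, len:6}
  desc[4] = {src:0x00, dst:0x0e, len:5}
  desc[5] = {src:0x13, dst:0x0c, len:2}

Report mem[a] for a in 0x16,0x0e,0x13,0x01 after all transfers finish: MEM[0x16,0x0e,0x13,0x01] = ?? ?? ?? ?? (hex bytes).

MEM[0x16,0x0e,0x13,0x01] = 03 f1 75 ec

  after D0: wrote 5B at 0x15 = ece20fb24d
  after D1: wrote 3B at 0x12 = 477523
  after D2: wrote 3B at 0x02 = 034775
  after D3: wrote 6B at 0x15 = ec0347754ddc
  after D4: wrote 5B at 0x0e = f1ec034775
  after D5: wrote 2B at 0x0c = 7523
query mem[0x16]=0x03, mem[0x0e]=0xf1, mem[0x13]=0x75, mem[0x01]=0xec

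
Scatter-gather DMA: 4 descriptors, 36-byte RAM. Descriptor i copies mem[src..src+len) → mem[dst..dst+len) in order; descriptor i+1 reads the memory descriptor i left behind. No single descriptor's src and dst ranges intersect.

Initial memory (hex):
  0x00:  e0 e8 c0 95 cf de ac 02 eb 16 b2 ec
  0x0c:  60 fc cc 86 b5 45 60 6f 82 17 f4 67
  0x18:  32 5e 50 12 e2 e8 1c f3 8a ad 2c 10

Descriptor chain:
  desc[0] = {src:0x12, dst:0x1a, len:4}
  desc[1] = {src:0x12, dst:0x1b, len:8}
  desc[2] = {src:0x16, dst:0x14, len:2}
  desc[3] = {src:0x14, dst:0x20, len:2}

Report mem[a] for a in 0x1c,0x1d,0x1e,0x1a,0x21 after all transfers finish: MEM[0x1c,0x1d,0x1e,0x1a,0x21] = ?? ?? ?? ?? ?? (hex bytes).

MEM[0x1c,0x1d,0x1e,0x1a,0x21] = 6f 82 17 60 67

  after D0: wrote 4B at 0x1a = 606f8217
  after D1: wrote 8B at 0x1b = 606f8217f467325e
  after D2: wrote 2B at 0x14 = f467
  after D3: wrote 2B at 0x20 = f467
query mem[0x1c]=0x6f, mem[0x1d]=0x82, mem[0x1e]=0x17, mem[0x1a]=0x60, mem[0x21]=0x67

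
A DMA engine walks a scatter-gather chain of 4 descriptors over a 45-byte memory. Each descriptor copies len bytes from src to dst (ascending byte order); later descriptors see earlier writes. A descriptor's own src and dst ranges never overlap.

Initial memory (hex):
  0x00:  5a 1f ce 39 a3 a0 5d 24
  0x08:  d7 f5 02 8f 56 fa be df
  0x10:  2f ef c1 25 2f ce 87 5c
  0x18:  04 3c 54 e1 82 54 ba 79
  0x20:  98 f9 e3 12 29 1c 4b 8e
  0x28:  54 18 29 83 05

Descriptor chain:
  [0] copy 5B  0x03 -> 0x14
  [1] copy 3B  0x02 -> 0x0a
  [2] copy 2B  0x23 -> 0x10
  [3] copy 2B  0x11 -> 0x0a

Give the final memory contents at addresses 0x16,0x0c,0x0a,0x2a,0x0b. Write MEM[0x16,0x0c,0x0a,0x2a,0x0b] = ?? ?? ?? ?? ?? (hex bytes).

#0 dst[0x14+5] := {0x39,0xa3,0xa0,0x5d,0x24}
#1 dst[0x0a+3] := {0xce,0x39,0xa3}
#2 dst[0x10+2] := {0x12,0x29}
#3 dst[0x0a+2] := {0x29,0xc1}
query mem[0x16]=0xa0, mem[0x0c]=0xa3, mem[0x0a]=0x29, mem[0x2a]=0x29, mem[0x0b]=0xc1

MEM[0x16,0x0c,0x0a,0x2a,0x0b] = a0 a3 29 29 c1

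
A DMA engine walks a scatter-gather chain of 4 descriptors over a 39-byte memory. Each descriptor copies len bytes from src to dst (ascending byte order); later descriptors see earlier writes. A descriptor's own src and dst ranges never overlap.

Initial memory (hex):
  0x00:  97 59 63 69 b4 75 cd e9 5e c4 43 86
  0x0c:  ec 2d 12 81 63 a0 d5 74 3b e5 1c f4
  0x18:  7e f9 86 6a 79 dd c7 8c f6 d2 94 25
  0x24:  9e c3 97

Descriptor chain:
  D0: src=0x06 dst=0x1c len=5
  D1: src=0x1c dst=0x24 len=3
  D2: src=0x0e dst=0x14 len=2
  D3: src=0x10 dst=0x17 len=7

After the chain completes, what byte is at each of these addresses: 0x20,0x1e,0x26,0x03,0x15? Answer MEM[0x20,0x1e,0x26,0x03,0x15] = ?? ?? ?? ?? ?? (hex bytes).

[0] 0x06->0x1c len=5 : cd e9 5e c4 43
[1] 0x1c->0x24 len=3 : cd e9 5e
[2] 0x0e->0x14 len=2 : 12 81
[3] 0x10->0x17 len=7 : 63 a0 d5 74 12 81 1c
query mem[0x20]=0x43, mem[0x1e]=0x5e, mem[0x26]=0x5e, mem[0x03]=0x69, mem[0x15]=0x81

MEM[0x20,0x1e,0x26,0x03,0x15] = 43 5e 5e 69 81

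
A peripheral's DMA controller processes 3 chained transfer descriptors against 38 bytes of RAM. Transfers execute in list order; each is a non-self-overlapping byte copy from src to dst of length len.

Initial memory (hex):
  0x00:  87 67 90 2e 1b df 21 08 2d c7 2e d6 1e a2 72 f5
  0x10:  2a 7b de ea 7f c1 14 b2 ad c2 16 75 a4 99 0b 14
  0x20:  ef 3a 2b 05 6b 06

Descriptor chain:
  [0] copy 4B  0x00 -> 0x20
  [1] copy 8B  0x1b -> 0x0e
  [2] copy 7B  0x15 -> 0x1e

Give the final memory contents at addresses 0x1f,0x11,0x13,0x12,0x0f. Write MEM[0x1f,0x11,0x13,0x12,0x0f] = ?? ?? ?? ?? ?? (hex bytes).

MEM[0x1f,0x11,0x13,0x12,0x0f] = 14 0b 87 14 a4

  after D0: wrote 4B at 0x20 = 8767902e
  after D1: wrote 8B at 0x0e = 75a4990b14876790
  after D2: wrote 7B at 0x1e = 9014b2adc21675
query mem[0x1f]=0x14, mem[0x11]=0x0b, mem[0x13]=0x87, mem[0x12]=0x14, mem[0x0f]=0xa4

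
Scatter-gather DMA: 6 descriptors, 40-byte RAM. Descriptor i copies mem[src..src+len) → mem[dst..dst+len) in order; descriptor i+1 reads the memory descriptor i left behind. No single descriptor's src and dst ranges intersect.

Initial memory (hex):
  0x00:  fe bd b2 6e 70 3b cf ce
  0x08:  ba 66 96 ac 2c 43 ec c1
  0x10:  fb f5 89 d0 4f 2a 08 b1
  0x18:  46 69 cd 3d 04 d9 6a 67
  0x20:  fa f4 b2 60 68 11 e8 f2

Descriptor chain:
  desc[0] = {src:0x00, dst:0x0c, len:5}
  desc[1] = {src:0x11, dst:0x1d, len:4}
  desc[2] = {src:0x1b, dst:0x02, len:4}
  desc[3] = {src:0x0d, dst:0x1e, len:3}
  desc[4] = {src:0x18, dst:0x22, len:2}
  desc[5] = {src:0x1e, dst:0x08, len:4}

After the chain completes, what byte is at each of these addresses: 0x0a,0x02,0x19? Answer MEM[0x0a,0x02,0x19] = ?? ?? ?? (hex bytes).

MEM[0x0a,0x02,0x19] = 6e 3d 69

D0: mem[0x0c..0x10] <- [fe bd b2 6e 70]
D1: mem[0x1d..0x20] <- [f5 89 d0 4f]
D2: mem[0x02..0x05] <- [3d 04 f5 89]
D3: mem[0x1e..0x20] <- [bd b2 6e]
D4: mem[0x22..0x23] <- [46 69]
D5: mem[0x08..0x0b] <- [bd b2 6e f4]
query mem[0x0a]=0x6e, mem[0x02]=0x3d, mem[0x19]=0x69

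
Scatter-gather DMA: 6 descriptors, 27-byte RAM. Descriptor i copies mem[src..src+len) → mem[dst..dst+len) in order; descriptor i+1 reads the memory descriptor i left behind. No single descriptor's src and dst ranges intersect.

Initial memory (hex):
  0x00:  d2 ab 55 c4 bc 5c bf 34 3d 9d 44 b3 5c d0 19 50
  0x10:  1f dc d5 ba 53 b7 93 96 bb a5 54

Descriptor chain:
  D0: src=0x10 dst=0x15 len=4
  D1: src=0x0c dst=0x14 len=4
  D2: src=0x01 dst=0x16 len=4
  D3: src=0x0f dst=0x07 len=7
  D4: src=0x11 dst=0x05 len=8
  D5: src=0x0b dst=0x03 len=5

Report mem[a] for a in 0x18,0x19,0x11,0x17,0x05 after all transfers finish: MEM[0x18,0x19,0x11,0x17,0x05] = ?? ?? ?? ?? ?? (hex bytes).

MEM[0x18,0x19,0x11,0x17,0x05] = c4 bc dc 55 d0

[0] 0x10->0x15 len=4 : 1f dc d5 ba
[1] 0x0c->0x14 len=4 : 5c d0 19 50
[2] 0x01->0x16 len=4 : ab 55 c4 bc
[3] 0x0f->0x07 len=7 : 50 1f dc d5 ba 5c d0
[4] 0x11->0x05 len=8 : dc d5 ba 5c d0 ab 55 c4
[5] 0x0b->0x03 len=5 : 55 c4 d0 19 50
query mem[0x18]=0xc4, mem[0x19]=0xbc, mem[0x11]=0xdc, mem[0x17]=0x55, mem[0x05]=0xd0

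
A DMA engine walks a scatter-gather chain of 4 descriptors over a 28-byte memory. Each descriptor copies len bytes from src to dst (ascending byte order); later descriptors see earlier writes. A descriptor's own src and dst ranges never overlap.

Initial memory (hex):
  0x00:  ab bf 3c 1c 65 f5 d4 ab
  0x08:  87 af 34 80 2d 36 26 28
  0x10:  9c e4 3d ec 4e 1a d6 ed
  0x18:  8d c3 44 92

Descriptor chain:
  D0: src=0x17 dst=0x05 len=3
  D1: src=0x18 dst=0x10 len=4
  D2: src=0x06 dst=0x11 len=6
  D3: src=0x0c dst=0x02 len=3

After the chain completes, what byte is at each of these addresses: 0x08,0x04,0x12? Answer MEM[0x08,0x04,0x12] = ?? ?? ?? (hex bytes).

#0 dst[0x05+3] := {0xed,0x8d,0xc3}
#1 dst[0x10+4] := {0x8d,0xc3,0x44,0x92}
#2 dst[0x11+6] := {0x8d,0xc3,0x87,0xaf,0x34,0x80}
#3 dst[0x02+3] := {0x2d,0x36,0x26}
query mem[0x08]=0x87, mem[0x04]=0x26, mem[0x12]=0xc3

MEM[0x08,0x04,0x12] = 87 26 c3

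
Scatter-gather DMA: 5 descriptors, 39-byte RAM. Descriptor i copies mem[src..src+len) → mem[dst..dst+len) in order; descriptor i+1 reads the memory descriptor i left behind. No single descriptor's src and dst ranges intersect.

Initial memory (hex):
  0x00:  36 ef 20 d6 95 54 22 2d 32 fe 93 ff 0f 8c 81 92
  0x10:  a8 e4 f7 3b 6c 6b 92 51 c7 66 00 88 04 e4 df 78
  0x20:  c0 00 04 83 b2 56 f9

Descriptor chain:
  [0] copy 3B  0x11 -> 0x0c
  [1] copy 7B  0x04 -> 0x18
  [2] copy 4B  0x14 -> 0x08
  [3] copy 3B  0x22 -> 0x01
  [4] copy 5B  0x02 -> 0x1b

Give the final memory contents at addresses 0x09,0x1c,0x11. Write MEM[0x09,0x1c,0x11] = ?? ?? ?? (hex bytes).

  after D0: wrote 3B at 0x0c = e4f73b
  after D1: wrote 7B at 0x18 = 9554222d32fe93
  after D2: wrote 4B at 0x08 = 6c6b9251
  after D3: wrote 3B at 0x01 = 0483b2
  after D4: wrote 5B at 0x1b = 83b2955422
query mem[0x09]=0x6b, mem[0x1c]=0xb2, mem[0x11]=0xe4

MEM[0x09,0x1c,0x11] = 6b b2 e4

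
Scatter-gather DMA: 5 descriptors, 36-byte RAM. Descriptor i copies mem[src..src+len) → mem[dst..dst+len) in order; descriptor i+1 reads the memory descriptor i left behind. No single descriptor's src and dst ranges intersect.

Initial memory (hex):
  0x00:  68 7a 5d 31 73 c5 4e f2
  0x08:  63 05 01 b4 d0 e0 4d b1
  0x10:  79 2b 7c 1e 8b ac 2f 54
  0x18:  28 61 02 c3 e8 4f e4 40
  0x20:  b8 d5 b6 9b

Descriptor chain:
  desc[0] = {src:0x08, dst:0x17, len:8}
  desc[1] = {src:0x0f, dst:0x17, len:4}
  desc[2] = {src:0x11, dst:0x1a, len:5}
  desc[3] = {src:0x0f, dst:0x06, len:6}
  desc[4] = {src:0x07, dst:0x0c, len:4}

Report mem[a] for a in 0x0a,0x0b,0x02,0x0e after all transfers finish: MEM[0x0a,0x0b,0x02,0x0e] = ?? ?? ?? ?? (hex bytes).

D0: mem[0x17..0x1e] <- [63 05 01 b4 d0 e0 4d b1]
D1: mem[0x17..0x1a] <- [b1 79 2b 7c]
D2: mem[0x1a..0x1e] <- [2b 7c 1e 8b ac]
D3: mem[0x06..0x0b] <- [b1 79 2b 7c 1e 8b]
D4: mem[0x0c..0x0f] <- [79 2b 7c 1e]
query mem[0x0a]=0x1e, mem[0x0b]=0x8b, mem[0x02]=0x5d, mem[0x0e]=0x7c

MEM[0x0a,0x0b,0x02,0x0e] = 1e 8b 5d 7c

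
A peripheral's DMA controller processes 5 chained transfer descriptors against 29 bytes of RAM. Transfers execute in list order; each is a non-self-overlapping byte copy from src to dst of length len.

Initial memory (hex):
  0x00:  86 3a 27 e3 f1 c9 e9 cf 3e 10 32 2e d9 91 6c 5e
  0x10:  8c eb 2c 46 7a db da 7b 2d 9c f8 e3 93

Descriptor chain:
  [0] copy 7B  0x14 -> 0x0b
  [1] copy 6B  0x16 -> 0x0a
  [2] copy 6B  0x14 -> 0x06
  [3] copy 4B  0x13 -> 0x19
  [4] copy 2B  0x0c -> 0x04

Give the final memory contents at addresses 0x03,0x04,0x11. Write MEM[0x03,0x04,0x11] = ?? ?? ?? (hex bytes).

#0 dst[0x0b+7] := {0x7a,0xdb,0xda,0x7b,0x2d,0x9c,0xf8}
#1 dst[0x0a+6] := {0xda,0x7b,0x2d,0x9c,0xf8,0xe3}
#2 dst[0x06+6] := {0x7a,0xdb,0xda,0x7b,0x2d,0x9c}
#3 dst[0x19+4] := {0x46,0x7a,0xdb,0xda}
#4 dst[0x04+2] := {0x2d,0x9c}
query mem[0x03]=0xe3, mem[0x04]=0x2d, mem[0x11]=0xf8

MEM[0x03,0x04,0x11] = e3 2d f8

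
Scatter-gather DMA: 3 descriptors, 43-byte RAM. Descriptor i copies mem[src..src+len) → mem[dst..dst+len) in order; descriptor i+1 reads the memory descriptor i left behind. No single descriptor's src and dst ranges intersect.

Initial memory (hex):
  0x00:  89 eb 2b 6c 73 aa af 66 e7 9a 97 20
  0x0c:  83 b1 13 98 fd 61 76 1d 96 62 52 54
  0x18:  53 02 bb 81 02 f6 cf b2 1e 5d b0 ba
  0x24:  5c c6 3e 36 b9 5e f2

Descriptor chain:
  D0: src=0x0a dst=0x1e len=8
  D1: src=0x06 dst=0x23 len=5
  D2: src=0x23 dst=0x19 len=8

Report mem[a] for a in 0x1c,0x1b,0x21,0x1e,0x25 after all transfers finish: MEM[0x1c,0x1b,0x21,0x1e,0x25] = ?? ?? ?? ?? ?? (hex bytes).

#0 dst[0x1e+8] := {0x97,0x20,0x83,0xb1,0x13,0x98,0xfd,0x61}
#1 dst[0x23+5] := {0xaf,0x66,0xe7,0x9a,0x97}
#2 dst[0x19+8] := {0xaf,0x66,0xe7,0x9a,0x97,0xb9,0x5e,0xf2}
query mem[0x1c]=0x9a, mem[0x1b]=0xe7, mem[0x21]=0xb1, mem[0x1e]=0xb9, mem[0x25]=0xe7

MEM[0x1c,0x1b,0x21,0x1e,0x25] = 9a e7 b1 b9 e7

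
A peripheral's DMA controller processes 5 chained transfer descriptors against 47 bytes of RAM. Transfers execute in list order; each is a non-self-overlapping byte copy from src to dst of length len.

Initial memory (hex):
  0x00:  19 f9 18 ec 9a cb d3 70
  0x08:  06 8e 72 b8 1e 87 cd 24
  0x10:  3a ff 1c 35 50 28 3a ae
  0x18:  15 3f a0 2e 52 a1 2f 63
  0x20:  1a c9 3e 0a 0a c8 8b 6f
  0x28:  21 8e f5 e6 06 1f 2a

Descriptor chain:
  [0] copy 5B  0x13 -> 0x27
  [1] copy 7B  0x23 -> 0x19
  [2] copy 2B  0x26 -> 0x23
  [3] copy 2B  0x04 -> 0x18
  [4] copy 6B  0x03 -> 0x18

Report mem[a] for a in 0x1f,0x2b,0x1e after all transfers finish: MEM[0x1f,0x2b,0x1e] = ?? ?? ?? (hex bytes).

MEM[0x1f,0x2b,0x1e] = 28 ae 50

D0: mem[0x27..0x2b] <- [35 50 28 3a ae]
D1: mem[0x19..0x1f] <- [0a 0a c8 8b 35 50 28]
D2: mem[0x23..0x24] <- [8b 35]
D3: mem[0x18..0x19] <- [9a cb]
D4: mem[0x18..0x1d] <- [ec 9a cb d3 70 06]
query mem[0x1f]=0x28, mem[0x2b]=0xae, mem[0x1e]=0x50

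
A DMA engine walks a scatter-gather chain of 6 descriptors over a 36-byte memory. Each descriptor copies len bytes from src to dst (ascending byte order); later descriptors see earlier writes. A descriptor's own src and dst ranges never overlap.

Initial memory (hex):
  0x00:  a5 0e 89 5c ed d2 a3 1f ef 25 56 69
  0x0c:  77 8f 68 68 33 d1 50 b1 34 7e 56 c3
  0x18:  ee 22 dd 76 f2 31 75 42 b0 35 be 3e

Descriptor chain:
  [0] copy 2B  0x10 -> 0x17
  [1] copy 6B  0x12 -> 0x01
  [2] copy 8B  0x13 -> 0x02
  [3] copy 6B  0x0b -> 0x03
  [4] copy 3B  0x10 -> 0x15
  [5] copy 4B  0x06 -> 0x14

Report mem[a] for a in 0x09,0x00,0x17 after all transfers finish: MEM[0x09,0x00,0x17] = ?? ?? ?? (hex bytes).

D0: mem[0x17..0x18] <- [33 d1]
D1: mem[0x01..0x06] <- [50 b1 34 7e 56 33]
D2: mem[0x02..0x09] <- [b1 34 7e 56 33 d1 22 dd]
D3: mem[0x03..0x08] <- [69 77 8f 68 68 33]
D4: mem[0x15..0x17] <- [33 d1 50]
D5: mem[0x14..0x17] <- [68 68 33 dd]
query mem[0x09]=0xdd, mem[0x00]=0xa5, mem[0x17]=0xdd

MEM[0x09,0x00,0x17] = dd a5 dd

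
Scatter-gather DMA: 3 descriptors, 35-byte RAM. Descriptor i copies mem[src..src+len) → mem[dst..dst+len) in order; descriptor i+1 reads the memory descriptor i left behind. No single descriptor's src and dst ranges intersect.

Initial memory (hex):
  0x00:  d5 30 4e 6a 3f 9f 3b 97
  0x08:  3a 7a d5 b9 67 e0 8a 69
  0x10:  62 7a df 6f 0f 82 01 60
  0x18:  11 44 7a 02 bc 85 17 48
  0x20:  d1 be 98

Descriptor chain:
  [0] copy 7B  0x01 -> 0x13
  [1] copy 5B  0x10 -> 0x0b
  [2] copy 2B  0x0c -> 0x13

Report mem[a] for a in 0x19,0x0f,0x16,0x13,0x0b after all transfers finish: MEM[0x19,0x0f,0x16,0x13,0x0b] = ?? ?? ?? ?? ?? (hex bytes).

MEM[0x19,0x0f,0x16,0x13,0x0b] = 97 4e 3f 7a 62

  after D0: wrote 7B at 0x13 = 304e6a3f9f3b97
  after D1: wrote 5B at 0x0b = 627adf304e
  after D2: wrote 2B at 0x13 = 7adf
query mem[0x19]=0x97, mem[0x0f]=0x4e, mem[0x16]=0x3f, mem[0x13]=0x7a, mem[0x0b]=0x62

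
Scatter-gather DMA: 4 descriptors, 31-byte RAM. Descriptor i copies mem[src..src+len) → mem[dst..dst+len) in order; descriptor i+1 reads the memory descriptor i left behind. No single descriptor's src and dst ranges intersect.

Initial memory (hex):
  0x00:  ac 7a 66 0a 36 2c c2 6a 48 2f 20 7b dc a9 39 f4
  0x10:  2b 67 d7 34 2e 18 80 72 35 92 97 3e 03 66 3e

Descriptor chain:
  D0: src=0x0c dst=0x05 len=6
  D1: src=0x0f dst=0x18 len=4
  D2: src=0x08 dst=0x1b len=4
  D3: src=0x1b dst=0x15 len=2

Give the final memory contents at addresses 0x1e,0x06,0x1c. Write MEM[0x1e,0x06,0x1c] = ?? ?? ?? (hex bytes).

MEM[0x1e,0x06,0x1c] = 7b a9 2b

#0 dst[0x05+6] := {0xdc,0xa9,0x39,0xf4,0x2b,0x67}
#1 dst[0x18+4] := {0xf4,0x2b,0x67,0xd7}
#2 dst[0x1b+4] := {0xf4,0x2b,0x67,0x7b}
#3 dst[0x15+2] := {0xf4,0x2b}
query mem[0x1e]=0x7b, mem[0x06]=0xa9, mem[0x1c]=0x2b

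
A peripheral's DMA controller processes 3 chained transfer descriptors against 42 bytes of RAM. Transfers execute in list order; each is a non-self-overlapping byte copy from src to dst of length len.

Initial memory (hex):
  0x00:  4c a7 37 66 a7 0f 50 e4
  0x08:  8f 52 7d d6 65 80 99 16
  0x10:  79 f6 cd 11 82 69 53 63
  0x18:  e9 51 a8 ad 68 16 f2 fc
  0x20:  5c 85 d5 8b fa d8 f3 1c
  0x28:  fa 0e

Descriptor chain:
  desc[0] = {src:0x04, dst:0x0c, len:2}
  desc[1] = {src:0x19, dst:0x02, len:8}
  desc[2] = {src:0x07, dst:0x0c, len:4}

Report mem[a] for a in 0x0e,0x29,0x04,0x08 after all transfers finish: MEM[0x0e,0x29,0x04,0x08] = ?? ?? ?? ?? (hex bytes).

MEM[0x0e,0x29,0x04,0x08] = 5c 0e ad fc

  after D0: wrote 2B at 0x0c = a70f
  after D1: wrote 8B at 0x02 = 51a8ad6816f2fc5c
  after D2: wrote 4B at 0x0c = f2fc5c7d
query mem[0x0e]=0x5c, mem[0x29]=0x0e, mem[0x04]=0xad, mem[0x08]=0xfc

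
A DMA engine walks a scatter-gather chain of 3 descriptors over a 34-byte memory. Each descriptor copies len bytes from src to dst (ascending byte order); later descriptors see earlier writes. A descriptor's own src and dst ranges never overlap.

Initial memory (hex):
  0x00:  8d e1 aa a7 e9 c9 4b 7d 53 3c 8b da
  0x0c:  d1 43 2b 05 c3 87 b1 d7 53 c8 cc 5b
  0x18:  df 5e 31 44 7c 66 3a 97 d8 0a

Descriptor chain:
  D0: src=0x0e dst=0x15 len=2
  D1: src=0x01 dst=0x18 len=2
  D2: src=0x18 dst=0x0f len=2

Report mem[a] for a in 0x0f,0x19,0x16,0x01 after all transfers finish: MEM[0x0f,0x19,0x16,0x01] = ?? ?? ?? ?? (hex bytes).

MEM[0x0f,0x19,0x16,0x01] = e1 aa 05 e1

#0 dst[0x15+2] := {0x2b,0x05}
#1 dst[0x18+2] := {0xe1,0xaa}
#2 dst[0x0f+2] := {0xe1,0xaa}
query mem[0x0f]=0xe1, mem[0x19]=0xaa, mem[0x16]=0x05, mem[0x01]=0xe1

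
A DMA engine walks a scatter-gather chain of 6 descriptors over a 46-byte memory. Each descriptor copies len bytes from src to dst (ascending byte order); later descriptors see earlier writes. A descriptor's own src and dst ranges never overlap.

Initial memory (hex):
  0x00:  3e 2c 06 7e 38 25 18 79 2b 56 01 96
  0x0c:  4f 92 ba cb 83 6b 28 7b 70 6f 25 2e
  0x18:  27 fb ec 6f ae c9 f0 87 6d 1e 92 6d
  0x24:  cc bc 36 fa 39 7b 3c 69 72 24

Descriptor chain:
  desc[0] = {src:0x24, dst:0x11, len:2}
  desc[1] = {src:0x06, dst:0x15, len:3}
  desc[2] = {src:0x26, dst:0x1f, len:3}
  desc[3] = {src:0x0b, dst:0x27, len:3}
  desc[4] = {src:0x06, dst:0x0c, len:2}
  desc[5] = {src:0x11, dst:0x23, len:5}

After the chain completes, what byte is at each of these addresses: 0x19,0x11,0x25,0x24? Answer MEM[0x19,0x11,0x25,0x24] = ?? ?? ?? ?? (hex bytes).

[0] 0x24->0x11 len=2 : cc bc
[1] 0x06->0x15 len=3 : 18 79 2b
[2] 0x26->0x1f len=3 : 36 fa 39
[3] 0x0b->0x27 len=3 : 96 4f 92
[4] 0x06->0x0c len=2 : 18 79
[5] 0x11->0x23 len=5 : cc bc 7b 70 18
query mem[0x19]=0xfb, mem[0x11]=0xcc, mem[0x25]=0x7b, mem[0x24]=0xbc

MEM[0x19,0x11,0x25,0x24] = fb cc 7b bc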